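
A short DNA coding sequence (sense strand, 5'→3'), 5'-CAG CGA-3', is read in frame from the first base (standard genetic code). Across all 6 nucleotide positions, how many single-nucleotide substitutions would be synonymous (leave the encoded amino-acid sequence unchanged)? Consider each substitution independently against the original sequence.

Codon 1 (CAG, Gln): 1 synonymous substitution.
Codon 2 (CGA, Arg): 4 synonymous substitutions.
Total: 1 + 4 = 5.

5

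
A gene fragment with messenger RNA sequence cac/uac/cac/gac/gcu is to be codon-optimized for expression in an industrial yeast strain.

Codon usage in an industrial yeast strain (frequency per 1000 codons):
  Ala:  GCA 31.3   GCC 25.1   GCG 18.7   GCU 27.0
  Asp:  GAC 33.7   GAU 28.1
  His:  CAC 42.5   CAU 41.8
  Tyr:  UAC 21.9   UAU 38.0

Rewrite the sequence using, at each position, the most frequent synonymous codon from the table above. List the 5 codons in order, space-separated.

CAC UAU CAC GAC GCA

Codon 1 (His): best is CAC at 42.5.
Codon 2 (Tyr): best is UAU at 38.0.
Codon 3 (His): best is CAC at 42.5.
Codon 4 (Asp): best is GAC at 33.7.
Codon 5 (Ala): best is GCA at 31.3.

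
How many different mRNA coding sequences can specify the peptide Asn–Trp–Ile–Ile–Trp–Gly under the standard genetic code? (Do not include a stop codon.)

72

Asn: 2 codons.
Trp: 1 codon.
Ile: 3 codons.
Ile: 3 codons.
Trp: 1 codon.
Gly: 4 codons.
2 × 1 × 3 × 3 × 1 × 4 = 72.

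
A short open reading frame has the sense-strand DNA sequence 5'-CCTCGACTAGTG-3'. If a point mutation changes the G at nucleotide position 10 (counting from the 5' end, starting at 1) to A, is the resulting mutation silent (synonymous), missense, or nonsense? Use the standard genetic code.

Position 10 falls in codon 4: GTG → Val.
After the substitution the codon is ATG → Met.
Val ≠ Met, so this is a missense mutation.

missense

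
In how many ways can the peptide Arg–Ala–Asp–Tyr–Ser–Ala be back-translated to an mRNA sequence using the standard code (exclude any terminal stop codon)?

Arg: 6 codons.
Ala: 4 codons.
Asp: 2 codons.
Tyr: 2 codons.
Ser: 6 codons.
Ala: 4 codons.
6 × 4 × 2 × 2 × 6 × 4 = 2304.

2304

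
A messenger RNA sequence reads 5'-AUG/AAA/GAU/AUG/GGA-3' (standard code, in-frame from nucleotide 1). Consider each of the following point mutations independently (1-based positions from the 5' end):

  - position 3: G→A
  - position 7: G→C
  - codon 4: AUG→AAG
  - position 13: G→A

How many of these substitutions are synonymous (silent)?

0

Codon 1: AUG (Met) → AUA (Ile) — missense.
Codon 3: GAU (Asp) → CAU (His) — missense.
Codon 4: AUG (Met) → AAG (Lys) — missense.
Codon 5: GGA (Gly) → AGA (Arg) — missense.
Synonymous: 0 of 4.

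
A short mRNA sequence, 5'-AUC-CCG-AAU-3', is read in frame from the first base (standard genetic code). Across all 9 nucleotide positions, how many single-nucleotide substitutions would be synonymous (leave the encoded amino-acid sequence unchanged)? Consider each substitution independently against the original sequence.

Codon 1 (AUC, Ile): 2 synonymous substitutions.
Codon 2 (CCG, Pro): 3 synonymous substitutions.
Codon 3 (AAU, Asn): 1 synonymous substitution.
Total: 2 + 3 + 1 = 6.

6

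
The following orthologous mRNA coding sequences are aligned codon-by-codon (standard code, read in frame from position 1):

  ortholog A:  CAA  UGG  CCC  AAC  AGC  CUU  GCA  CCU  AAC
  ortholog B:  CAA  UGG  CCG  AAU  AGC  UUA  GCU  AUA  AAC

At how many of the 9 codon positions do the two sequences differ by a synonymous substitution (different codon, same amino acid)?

4

Codon 1: CAA Gln / CAA Gln — identical.
Codon 2: UGG Trp / UGG Trp — identical.
Codon 3: CCC Pro / CCG Pro — synonymous.
Codon 4: AAC Asn / AAU Asn — synonymous.
Codon 5: AGC Ser / AGC Ser — identical.
Codon 6: CUU Leu / UUA Leu — synonymous.
Codon 7: GCA Ala / GCU Ala — synonymous.
Codon 8: CCU Pro / AUA Ile — nonsynonymous.
Codon 9: AAC Asn / AAC Asn — identical.
Synonymous differences: 4.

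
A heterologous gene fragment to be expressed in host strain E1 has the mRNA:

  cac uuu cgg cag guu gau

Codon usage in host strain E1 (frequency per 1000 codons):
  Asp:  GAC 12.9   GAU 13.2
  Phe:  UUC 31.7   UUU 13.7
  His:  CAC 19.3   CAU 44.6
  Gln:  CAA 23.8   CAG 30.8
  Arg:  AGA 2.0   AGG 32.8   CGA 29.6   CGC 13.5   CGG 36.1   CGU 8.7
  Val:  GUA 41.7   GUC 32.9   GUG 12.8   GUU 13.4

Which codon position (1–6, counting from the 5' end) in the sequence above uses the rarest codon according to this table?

6

Codon 1 CAC (His): 19.3 per 1000.
Codon 2 UUU (Phe): 13.7 per 1000.
Codon 3 CGG (Arg): 36.1 per 1000.
Codon 4 CAG (Gln): 30.8 per 1000.
Codon 5 GUU (Val): 13.4 per 1000.
Codon 6 GAU (Asp): 13.2 per 1000.
Lowest frequency is 13.2 at codon 6.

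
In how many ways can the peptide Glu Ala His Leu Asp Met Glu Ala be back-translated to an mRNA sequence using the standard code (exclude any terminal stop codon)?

Glu: 2 codons.
Ala: 4 codons.
His: 2 codons.
Leu: 6 codons.
Asp: 2 codons.
Met: 1 codon.
Glu: 2 codons.
Ala: 4 codons.
2 × 4 × 2 × 6 × 2 × 1 × 2 × 4 = 1536.

1536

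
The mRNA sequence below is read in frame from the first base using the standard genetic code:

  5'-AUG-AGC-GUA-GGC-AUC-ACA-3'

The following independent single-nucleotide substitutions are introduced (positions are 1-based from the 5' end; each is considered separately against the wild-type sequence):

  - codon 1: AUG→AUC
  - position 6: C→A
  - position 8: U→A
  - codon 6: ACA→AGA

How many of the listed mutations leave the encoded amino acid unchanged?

0

Codon 1: AUG (Met) → AUC (Ile) — missense.
Codon 2: AGC (Ser) → AGA (Arg) — missense.
Codon 3: GUA (Val) → GAA (Glu) — missense.
Codon 6: ACA (Thr) → AGA (Arg) — missense.
Synonymous: 0 of 4.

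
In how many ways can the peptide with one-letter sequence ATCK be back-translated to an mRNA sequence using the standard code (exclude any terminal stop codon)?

64

Ala: 4 codons.
Thr: 4 codons.
Cys: 2 codons.
Lys: 2 codons.
4 × 4 × 2 × 2 = 64.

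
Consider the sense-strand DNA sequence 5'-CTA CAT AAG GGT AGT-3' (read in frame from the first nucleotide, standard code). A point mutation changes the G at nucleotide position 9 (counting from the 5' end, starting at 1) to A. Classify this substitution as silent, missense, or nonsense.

silent

Position 9 falls in codon 3: AAG → Lys.
After the substitution the codon is AAA → Lys.
Both encode Lys, so the change is synonymous.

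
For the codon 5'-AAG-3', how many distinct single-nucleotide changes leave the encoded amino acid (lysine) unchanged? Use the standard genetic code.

Position 1: none → 0 synonymous.
Position 2: none → 0 synonymous.
Position 3: AAA → 1 synonymous.
Total: 0 + 0 + 1 = 1.

1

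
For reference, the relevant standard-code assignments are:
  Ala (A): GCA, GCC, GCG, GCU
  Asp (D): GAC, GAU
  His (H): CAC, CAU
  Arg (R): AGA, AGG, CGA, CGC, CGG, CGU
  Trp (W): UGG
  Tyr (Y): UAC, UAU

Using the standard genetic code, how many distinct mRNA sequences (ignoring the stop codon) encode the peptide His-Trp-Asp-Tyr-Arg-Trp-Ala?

His: 2 codons.
Trp: 1 codon.
Asp: 2 codons.
Tyr: 2 codons.
Arg: 6 codons.
Trp: 1 codon.
Ala: 4 codons.
2 × 1 × 2 × 2 × 6 × 1 × 4 = 192.

192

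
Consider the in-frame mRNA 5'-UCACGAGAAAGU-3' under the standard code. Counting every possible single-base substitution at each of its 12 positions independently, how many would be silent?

Codon 1 (UCA, Ser): 3 synonymous substitutions.
Codon 2 (CGA, Arg): 4 synonymous substitutions.
Codon 3 (GAA, Glu): 1 synonymous substitution.
Codon 4 (AGU, Ser): 1 synonymous substitution.
Total: 3 + 4 + 1 + 1 = 9.

9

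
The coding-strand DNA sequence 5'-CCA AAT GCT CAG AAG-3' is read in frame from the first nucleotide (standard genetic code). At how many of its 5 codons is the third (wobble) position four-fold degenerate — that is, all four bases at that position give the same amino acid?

Codon 1 CCA (Pro): third position 4-fold.
Codon 2 AAT (Asn): third position 2-fold.
Codon 3 GCT (Ala): third position 4-fold.
Codon 4 CAG (Gln): third position 2-fold.
Codon 5 AAG (Lys): third position 2-fold.
Four-fold degenerate third positions: 2.

2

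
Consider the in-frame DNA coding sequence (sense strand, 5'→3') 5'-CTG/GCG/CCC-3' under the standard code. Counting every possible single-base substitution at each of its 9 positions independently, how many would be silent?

Codon 1 (CTG, Leu): 4 synonymous substitutions.
Codon 2 (GCG, Ala): 3 synonymous substitutions.
Codon 3 (CCC, Pro): 3 synonymous substitutions.
Total: 4 + 3 + 3 = 10.

10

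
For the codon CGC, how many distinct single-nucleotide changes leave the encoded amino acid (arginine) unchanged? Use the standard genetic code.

3

Position 1: none → 0 synonymous.
Position 2: none → 0 synonymous.
Position 3: CGT, CGA, CGG → 3 synonymous.
Total: 0 + 0 + 3 = 3.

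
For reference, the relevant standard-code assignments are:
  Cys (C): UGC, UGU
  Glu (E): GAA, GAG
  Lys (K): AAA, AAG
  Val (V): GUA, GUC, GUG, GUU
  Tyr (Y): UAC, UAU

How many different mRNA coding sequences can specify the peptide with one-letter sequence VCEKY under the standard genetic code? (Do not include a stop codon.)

64

Val: 4 codons.
Cys: 2 codons.
Glu: 2 codons.
Lys: 2 codons.
Tyr: 2 codons.
4 × 2 × 2 × 2 × 2 = 64.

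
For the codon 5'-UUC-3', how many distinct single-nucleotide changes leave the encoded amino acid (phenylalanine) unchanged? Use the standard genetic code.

Position 1: none → 0 synonymous.
Position 2: none → 0 synonymous.
Position 3: UUU → 1 synonymous.
Total: 0 + 0 + 1 = 1.

1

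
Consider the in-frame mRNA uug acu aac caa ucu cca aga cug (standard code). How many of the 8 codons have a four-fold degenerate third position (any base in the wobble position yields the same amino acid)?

4

Codon 1 UUG (Leu): third position 2-fold.
Codon 2 ACU (Thr): third position 4-fold.
Codon 3 AAC (Asn): third position 2-fold.
Codon 4 CAA (Gln): third position 2-fold.
Codon 5 UCU (Ser): third position 4-fold.
Codon 6 CCA (Pro): third position 4-fold.
Codon 7 AGA (Arg): third position 2-fold.
Codon 8 CUG (Leu): third position 4-fold.
Four-fold degenerate third positions: 4.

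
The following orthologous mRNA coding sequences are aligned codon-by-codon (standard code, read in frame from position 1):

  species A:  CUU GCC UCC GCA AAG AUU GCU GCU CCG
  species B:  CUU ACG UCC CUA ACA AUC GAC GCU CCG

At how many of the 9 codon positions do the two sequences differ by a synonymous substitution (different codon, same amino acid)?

Codon 1: CUU Leu / CUU Leu — identical.
Codon 2: GCC Ala / ACG Thr — nonsynonymous.
Codon 3: UCC Ser / UCC Ser — identical.
Codon 4: GCA Ala / CUA Leu — nonsynonymous.
Codon 5: AAG Lys / ACA Thr — nonsynonymous.
Codon 6: AUU Ile / AUC Ile — synonymous.
Codon 7: GCU Ala / GAC Asp — nonsynonymous.
Codon 8: GCU Ala / GCU Ala — identical.
Codon 9: CCG Pro / CCG Pro — identical.
Synonymous differences: 1.

1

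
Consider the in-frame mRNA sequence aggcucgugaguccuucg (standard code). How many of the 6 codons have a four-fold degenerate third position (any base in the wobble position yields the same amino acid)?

4

Codon 1 AGG (Arg): third position 2-fold.
Codon 2 CUC (Leu): third position 4-fold.
Codon 3 GUG (Val): third position 4-fold.
Codon 4 AGU (Ser): third position 2-fold.
Codon 5 CCU (Pro): third position 4-fold.
Codon 6 UCG (Ser): third position 4-fold.
Four-fold degenerate third positions: 4.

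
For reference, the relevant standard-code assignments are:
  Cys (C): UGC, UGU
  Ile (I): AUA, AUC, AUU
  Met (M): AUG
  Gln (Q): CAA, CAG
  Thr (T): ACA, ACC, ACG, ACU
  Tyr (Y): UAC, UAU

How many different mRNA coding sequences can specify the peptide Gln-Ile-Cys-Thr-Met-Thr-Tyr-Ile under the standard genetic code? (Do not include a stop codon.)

Gln: 2 codons.
Ile: 3 codons.
Cys: 2 codons.
Thr: 4 codons.
Met: 1 codon.
Thr: 4 codons.
Tyr: 2 codons.
Ile: 3 codons.
2 × 3 × 2 × 4 × 1 × 4 × 2 × 3 = 1152.

1152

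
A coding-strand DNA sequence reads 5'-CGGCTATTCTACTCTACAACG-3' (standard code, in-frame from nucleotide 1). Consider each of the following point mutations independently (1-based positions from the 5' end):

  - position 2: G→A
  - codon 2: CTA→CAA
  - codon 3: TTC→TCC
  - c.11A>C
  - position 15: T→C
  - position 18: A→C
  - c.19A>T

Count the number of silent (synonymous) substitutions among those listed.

Codon 1: CGG (Arg) → CAG (Gln) — missense.
Codon 2: CTA (Leu) → CAA (Gln) — missense.
Codon 3: TTC (Phe) → TCC (Ser) — missense.
Codon 4: TAC (Tyr) → TCC (Ser) — missense.
Codon 5: TCT (Ser) → TCC (Ser) — synonymous.
Codon 6: ACA (Thr) → ACC (Thr) — synonymous.
Codon 7: ACG (Thr) → TCG (Ser) — missense.
Synonymous: 2 of 7.

2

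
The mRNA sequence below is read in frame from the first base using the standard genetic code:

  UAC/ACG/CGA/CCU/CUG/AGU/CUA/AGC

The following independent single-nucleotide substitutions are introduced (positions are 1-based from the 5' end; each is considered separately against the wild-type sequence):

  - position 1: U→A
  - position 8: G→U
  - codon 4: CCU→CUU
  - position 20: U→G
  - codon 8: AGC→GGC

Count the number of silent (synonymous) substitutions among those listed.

Codon 1: UAC (Tyr) → AAC (Asn) — missense.
Codon 3: CGA (Arg) → CUA (Leu) — missense.
Codon 4: CCU (Pro) → CUU (Leu) — missense.
Codon 7: CUA (Leu) → CGA (Arg) — missense.
Codon 8: AGC (Ser) → GGC (Gly) — missense.
Synonymous: 0 of 5.

0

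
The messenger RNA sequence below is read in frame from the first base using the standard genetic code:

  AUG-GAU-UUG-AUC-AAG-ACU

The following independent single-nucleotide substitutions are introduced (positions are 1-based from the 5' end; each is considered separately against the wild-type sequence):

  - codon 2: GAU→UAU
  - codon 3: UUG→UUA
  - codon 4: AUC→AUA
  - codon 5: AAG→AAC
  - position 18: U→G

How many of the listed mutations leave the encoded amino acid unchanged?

3

Codon 2: GAU (Asp) → UAU (Tyr) — missense.
Codon 3: UUG (Leu) → UUA (Leu) — synonymous.
Codon 4: AUC (Ile) → AUA (Ile) — synonymous.
Codon 5: AAG (Lys) → AAC (Asn) — missense.
Codon 6: ACU (Thr) → ACG (Thr) — synonymous.
Synonymous: 3 of 5.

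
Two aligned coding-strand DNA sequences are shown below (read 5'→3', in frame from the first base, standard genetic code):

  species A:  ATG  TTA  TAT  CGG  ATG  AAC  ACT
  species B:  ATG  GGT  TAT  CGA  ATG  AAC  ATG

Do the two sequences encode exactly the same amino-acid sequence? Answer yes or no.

no

Codon 1: ATG Met / ATG Met — identical.
Codon 2: TTA Leu / GGT Gly — nonsynonymous.
Codon 3: TAT Tyr / TAT Tyr — identical.
Codon 4: CGG Arg / CGA Arg — synonymous.
Codon 5: ATG Met / ATG Met — identical.
Codon 6: AAC Asn / AAC Asn — identical.
Codon 7: ACT Thr / ATG Met — nonsynonymous.
Nonsynonymous differences: 2 → different protein.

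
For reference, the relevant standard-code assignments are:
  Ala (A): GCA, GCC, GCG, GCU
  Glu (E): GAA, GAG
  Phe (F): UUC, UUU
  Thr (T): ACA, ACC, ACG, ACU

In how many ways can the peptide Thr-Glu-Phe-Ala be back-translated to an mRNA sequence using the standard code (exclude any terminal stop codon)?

64

Thr: 4 codons.
Glu: 2 codons.
Phe: 2 codons.
Ala: 4 codons.
4 × 2 × 2 × 4 = 64.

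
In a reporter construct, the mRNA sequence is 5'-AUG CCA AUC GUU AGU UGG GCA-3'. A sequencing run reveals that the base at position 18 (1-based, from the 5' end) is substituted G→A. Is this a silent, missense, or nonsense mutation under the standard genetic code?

Position 18 falls in codon 6: UGG → Trp.
After the substitution the codon is UGA → Stop.
The new codon is a stop codon, so this is a nonsense mutation.

nonsense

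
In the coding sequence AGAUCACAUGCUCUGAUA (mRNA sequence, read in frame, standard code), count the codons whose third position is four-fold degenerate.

3

Codon 1 AGA (Arg): third position 2-fold.
Codon 2 UCA (Ser): third position 4-fold.
Codon 3 CAU (His): third position 2-fold.
Codon 4 GCU (Ala): third position 4-fold.
Codon 5 CUG (Leu): third position 4-fold.
Codon 6 AUA (Ile): third position 3-fold.
Four-fold degenerate third positions: 3.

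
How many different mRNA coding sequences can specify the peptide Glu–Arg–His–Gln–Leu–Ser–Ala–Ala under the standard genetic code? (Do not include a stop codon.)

Glu: 2 codons.
Arg: 6 codons.
His: 2 codons.
Gln: 2 codons.
Leu: 6 codons.
Ser: 6 codons.
Ala: 4 codons.
Ala: 4 codons.
2 × 6 × 2 × 2 × 6 × 6 × 4 × 4 = 27648.

27648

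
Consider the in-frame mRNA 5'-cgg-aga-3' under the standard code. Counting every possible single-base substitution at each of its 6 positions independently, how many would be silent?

Codon 1 (CGG, Arg): 4 synonymous substitutions.
Codon 2 (AGA, Arg): 2 synonymous substitutions.
Total: 4 + 2 = 6.

6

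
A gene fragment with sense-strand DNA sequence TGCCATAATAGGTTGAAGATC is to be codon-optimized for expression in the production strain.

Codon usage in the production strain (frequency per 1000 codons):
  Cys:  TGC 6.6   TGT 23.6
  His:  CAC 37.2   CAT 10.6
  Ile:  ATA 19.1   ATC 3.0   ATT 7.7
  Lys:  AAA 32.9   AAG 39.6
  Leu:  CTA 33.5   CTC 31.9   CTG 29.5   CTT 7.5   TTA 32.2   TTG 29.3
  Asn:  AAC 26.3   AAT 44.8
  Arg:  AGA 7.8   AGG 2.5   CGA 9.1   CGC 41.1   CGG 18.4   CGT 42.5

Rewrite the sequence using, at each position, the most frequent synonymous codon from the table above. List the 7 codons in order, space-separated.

Codon 1 (Cys): best is TGT at 23.6.
Codon 2 (His): best is CAC at 37.2.
Codon 3 (Asn): best is AAT at 44.8.
Codon 4 (Arg): best is CGT at 42.5.
Codon 5 (Leu): best is CTA at 33.5.
Codon 6 (Lys): best is AAG at 39.6.
Codon 7 (Ile): best is ATA at 19.1.

TGT CAC AAT CGT CTA AAG ATA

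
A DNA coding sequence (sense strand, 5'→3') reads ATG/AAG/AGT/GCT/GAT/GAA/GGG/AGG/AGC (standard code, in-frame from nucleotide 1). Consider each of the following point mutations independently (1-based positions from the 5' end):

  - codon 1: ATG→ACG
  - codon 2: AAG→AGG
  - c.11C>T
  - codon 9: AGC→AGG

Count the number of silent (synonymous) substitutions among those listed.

0

Codon 1: ATG (Met) → ACG (Thr) — missense.
Codon 2: AAG (Lys) → AGG (Arg) — missense.
Codon 4: GCT (Ala) → GTT (Val) — missense.
Codon 9: AGC (Ser) → AGG (Arg) — missense.
Synonymous: 0 of 4.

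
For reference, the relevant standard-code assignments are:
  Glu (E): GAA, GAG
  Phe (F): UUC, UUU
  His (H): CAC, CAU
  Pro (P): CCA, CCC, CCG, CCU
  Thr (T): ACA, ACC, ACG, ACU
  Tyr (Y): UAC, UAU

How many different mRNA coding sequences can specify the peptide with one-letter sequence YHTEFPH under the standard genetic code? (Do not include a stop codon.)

Tyr: 2 codons.
His: 2 codons.
Thr: 4 codons.
Glu: 2 codons.
Phe: 2 codons.
Pro: 4 codons.
His: 2 codons.
2 × 2 × 4 × 2 × 2 × 4 × 2 = 512.

512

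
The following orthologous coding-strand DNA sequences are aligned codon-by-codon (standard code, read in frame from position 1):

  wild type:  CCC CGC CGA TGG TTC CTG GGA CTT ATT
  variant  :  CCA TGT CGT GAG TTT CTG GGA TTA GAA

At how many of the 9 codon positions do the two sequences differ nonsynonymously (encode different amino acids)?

3

Codon 1: CCC Pro / CCA Pro — synonymous.
Codon 2: CGC Arg / TGT Cys — nonsynonymous.
Codon 3: CGA Arg / CGT Arg — synonymous.
Codon 4: TGG Trp / GAG Glu — nonsynonymous.
Codon 5: TTC Phe / TTT Phe — synonymous.
Codon 6: CTG Leu / CTG Leu — identical.
Codon 7: GGA Gly / GGA Gly — identical.
Codon 8: CTT Leu / TTA Leu — synonymous.
Codon 9: ATT Ile / GAA Glu — nonsynonymous.
Nonsynonymous differences: 3.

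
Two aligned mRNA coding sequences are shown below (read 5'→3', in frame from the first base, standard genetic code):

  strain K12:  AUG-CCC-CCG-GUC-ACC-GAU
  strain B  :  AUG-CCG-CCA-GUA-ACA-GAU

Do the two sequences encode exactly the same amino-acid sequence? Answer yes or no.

yes

Codon 1: AUG Met / AUG Met — identical.
Codon 2: CCC Pro / CCG Pro — synonymous.
Codon 3: CCG Pro / CCA Pro — synonymous.
Codon 4: GUC Val / GUA Val — synonymous.
Codon 5: ACC Thr / ACA Thr — synonymous.
Codon 6: GAU Asp / GAU Asp — identical.
Nonsynonymous differences: 0 → same protein.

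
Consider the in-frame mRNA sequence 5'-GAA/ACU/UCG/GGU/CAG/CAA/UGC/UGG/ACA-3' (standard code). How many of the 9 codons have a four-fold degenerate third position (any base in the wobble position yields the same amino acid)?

4

Codon 1 GAA (Glu): third position 2-fold.
Codon 2 ACU (Thr): third position 4-fold.
Codon 3 UCG (Ser): third position 4-fold.
Codon 4 GGU (Gly): third position 4-fold.
Codon 5 CAG (Gln): third position 2-fold.
Codon 6 CAA (Gln): third position 2-fold.
Codon 7 UGC (Cys): third position 2-fold.
Codon 8 UGG (Trp): third position 1-fold.
Codon 9 ACA (Thr): third position 4-fold.
Four-fold degenerate third positions: 4.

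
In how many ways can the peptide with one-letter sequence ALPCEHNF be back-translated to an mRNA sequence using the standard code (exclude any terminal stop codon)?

Ala: 4 codons.
Leu: 6 codons.
Pro: 4 codons.
Cys: 2 codons.
Glu: 2 codons.
His: 2 codons.
Asn: 2 codons.
Phe: 2 codons.
4 × 6 × 4 × 2 × 2 × 2 × 2 × 2 = 3072.

3072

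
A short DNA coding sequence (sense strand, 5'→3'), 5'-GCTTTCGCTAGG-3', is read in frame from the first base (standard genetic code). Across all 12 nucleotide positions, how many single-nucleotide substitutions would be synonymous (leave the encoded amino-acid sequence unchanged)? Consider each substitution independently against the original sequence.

Codon 1 (GCT, Ala): 3 synonymous substitutions.
Codon 2 (TTC, Phe): 1 synonymous substitution.
Codon 3 (GCT, Ala): 3 synonymous substitutions.
Codon 4 (AGG, Arg): 2 synonymous substitutions.
Total: 3 + 1 + 3 + 2 = 9.

9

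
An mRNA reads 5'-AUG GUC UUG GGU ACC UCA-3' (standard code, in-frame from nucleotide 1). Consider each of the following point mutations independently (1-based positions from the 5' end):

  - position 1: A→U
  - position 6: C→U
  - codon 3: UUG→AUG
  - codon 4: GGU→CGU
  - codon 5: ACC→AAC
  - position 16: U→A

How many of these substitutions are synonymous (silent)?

Codon 1: AUG (Met) → UUG (Leu) — missense.
Codon 2: GUC (Val) → GUU (Val) — synonymous.
Codon 3: UUG (Leu) → AUG (Met) — missense.
Codon 4: GGU (Gly) → CGU (Arg) — missense.
Codon 5: ACC (Thr) → AAC (Asn) — missense.
Codon 6: UCA (Ser) → ACA (Thr) — missense.
Synonymous: 1 of 6.

1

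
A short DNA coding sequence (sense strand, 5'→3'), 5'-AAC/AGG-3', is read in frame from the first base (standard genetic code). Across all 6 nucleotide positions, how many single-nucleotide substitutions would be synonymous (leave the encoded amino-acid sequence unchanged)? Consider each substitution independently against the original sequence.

3

Codon 1 (AAC, Asn): 1 synonymous substitution.
Codon 2 (AGG, Arg): 2 synonymous substitutions.
Total: 1 + 2 = 3.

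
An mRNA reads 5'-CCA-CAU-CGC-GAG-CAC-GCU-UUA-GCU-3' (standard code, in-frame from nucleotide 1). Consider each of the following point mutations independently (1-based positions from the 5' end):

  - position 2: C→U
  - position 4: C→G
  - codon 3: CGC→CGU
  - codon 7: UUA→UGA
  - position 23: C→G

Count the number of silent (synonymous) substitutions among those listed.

1

Codon 1: CCA (Pro) → CUA (Leu) — missense.
Codon 2: CAU (His) → GAU (Asp) — missense.
Codon 3: CGC (Arg) → CGU (Arg) — synonymous.
Codon 7: UUA (Leu) → UGA (Stop) — nonsense.
Codon 8: GCU (Ala) → GGU (Gly) — missense.
Synonymous: 1 of 5.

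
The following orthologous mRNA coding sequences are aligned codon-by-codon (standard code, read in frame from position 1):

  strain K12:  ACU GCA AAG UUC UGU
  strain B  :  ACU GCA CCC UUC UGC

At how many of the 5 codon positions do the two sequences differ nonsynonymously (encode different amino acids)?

Codon 1: ACU Thr / ACU Thr — identical.
Codon 2: GCA Ala / GCA Ala — identical.
Codon 3: AAG Lys / CCC Pro — nonsynonymous.
Codon 4: UUC Phe / UUC Phe — identical.
Codon 5: UGU Cys / UGC Cys — synonymous.
Nonsynonymous differences: 1.

1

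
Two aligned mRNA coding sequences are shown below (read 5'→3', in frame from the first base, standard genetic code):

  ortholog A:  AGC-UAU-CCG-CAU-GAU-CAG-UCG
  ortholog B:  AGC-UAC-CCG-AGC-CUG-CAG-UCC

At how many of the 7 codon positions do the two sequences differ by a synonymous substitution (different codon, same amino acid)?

Codon 1: AGC Ser / AGC Ser — identical.
Codon 2: UAU Tyr / UAC Tyr — synonymous.
Codon 3: CCG Pro / CCG Pro — identical.
Codon 4: CAU His / AGC Ser — nonsynonymous.
Codon 5: GAU Asp / CUG Leu — nonsynonymous.
Codon 6: CAG Gln / CAG Gln — identical.
Codon 7: UCG Ser / UCC Ser — synonymous.
Synonymous differences: 2.

2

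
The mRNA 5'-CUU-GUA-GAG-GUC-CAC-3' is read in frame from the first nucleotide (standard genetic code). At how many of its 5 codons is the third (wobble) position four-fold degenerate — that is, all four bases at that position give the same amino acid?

3

Codon 1 CUU (Leu): third position 4-fold.
Codon 2 GUA (Val): third position 4-fold.
Codon 3 GAG (Glu): third position 2-fold.
Codon 4 GUC (Val): third position 4-fold.
Codon 5 CAC (His): third position 2-fold.
Four-fold degenerate third positions: 3.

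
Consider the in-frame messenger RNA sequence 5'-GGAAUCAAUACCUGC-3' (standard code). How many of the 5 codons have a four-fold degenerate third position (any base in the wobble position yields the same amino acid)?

Codon 1 GGA (Gly): third position 4-fold.
Codon 2 AUC (Ile): third position 3-fold.
Codon 3 AAU (Asn): third position 2-fold.
Codon 4 ACC (Thr): third position 4-fold.
Codon 5 UGC (Cys): third position 2-fold.
Four-fold degenerate third positions: 2.

2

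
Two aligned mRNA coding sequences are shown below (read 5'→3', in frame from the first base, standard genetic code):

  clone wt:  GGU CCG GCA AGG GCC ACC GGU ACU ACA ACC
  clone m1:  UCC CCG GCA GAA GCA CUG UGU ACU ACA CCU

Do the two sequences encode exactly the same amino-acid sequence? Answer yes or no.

no

Codon 1: GGU Gly / UCC Ser — nonsynonymous.
Codon 2: CCG Pro / CCG Pro — identical.
Codon 3: GCA Ala / GCA Ala — identical.
Codon 4: AGG Arg / GAA Glu — nonsynonymous.
Codon 5: GCC Ala / GCA Ala — synonymous.
Codon 6: ACC Thr / CUG Leu — nonsynonymous.
Codon 7: GGU Gly / UGU Cys — nonsynonymous.
Codon 8: ACU Thr / ACU Thr — identical.
Codon 9: ACA Thr / ACA Thr — identical.
Codon 10: ACC Thr / CCU Pro — nonsynonymous.
Nonsynonymous differences: 5 → different protein.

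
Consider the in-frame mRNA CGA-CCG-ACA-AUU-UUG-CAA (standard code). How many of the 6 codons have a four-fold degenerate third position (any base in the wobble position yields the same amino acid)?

3

Codon 1 CGA (Arg): third position 4-fold.
Codon 2 CCG (Pro): third position 4-fold.
Codon 3 ACA (Thr): third position 4-fold.
Codon 4 AUU (Ile): third position 3-fold.
Codon 5 UUG (Leu): third position 2-fold.
Codon 6 CAA (Gln): third position 2-fold.
Four-fold degenerate third positions: 3.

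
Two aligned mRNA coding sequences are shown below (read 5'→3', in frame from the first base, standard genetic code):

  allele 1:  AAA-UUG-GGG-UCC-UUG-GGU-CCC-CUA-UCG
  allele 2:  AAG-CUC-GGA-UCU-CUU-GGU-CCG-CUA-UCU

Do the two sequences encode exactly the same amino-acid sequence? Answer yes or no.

yes

Codon 1: AAA Lys / AAG Lys — synonymous.
Codon 2: UUG Leu / CUC Leu — synonymous.
Codon 3: GGG Gly / GGA Gly — synonymous.
Codon 4: UCC Ser / UCU Ser — synonymous.
Codon 5: UUG Leu / CUU Leu — synonymous.
Codon 6: GGU Gly / GGU Gly — identical.
Codon 7: CCC Pro / CCG Pro — synonymous.
Codon 8: CUA Leu / CUA Leu — identical.
Codon 9: UCG Ser / UCU Ser — synonymous.
Nonsynonymous differences: 0 → same protein.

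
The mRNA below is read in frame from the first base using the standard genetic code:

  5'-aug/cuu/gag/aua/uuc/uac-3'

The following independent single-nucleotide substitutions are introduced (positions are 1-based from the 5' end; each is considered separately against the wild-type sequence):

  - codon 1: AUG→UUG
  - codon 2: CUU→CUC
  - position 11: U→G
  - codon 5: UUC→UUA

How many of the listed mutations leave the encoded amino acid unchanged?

1

Codon 1: AUG (Met) → UUG (Leu) — missense.
Codon 2: CUU (Leu) → CUC (Leu) — synonymous.
Codon 4: AUA (Ile) → AGA (Arg) — missense.
Codon 5: UUC (Phe) → UUA (Leu) — missense.
Synonymous: 1 of 4.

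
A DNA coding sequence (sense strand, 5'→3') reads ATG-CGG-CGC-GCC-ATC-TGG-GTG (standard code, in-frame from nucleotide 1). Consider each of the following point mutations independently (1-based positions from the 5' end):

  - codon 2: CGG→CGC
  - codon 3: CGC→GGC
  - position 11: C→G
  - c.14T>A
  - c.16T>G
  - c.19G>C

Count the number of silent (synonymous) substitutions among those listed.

Codon 2: CGG (Arg) → CGC (Arg) — synonymous.
Codon 3: CGC (Arg) → GGC (Gly) — missense.
Codon 4: GCC (Ala) → GGC (Gly) — missense.
Codon 5: ATC (Ile) → AAC (Asn) — missense.
Codon 6: TGG (Trp) → GGG (Gly) — missense.
Codon 7: GTG (Val) → CTG (Leu) — missense.
Synonymous: 1 of 6.

1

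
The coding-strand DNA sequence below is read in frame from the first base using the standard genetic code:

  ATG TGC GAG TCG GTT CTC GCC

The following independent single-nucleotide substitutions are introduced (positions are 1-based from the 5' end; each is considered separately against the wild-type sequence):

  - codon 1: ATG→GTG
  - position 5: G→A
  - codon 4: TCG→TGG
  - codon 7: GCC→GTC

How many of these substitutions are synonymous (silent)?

0

Codon 1: ATG (Met) → GTG (Val) — missense.
Codon 2: TGC (Cys) → TAC (Tyr) — missense.
Codon 4: TCG (Ser) → TGG (Trp) — missense.
Codon 7: GCC (Ala) → GTC (Val) — missense.
Synonymous: 0 of 4.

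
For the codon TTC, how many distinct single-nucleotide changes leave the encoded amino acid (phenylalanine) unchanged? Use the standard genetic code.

1

Position 1: none → 0 synonymous.
Position 2: none → 0 synonymous.
Position 3: TTT → 1 synonymous.
Total: 0 + 0 + 1 = 1.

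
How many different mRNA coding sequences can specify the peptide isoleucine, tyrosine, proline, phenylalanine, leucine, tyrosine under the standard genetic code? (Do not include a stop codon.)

576

Ile: 3 codons.
Tyr: 2 codons.
Pro: 4 codons.
Phe: 2 codons.
Leu: 6 codons.
Tyr: 2 codons.
3 × 2 × 4 × 2 × 6 × 2 = 576.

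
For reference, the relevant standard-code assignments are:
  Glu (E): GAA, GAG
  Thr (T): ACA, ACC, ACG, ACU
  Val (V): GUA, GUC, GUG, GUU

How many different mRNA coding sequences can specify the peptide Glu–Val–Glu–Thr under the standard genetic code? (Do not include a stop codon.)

Glu: 2 codons.
Val: 4 codons.
Glu: 2 codons.
Thr: 4 codons.
2 × 4 × 2 × 4 = 64.

64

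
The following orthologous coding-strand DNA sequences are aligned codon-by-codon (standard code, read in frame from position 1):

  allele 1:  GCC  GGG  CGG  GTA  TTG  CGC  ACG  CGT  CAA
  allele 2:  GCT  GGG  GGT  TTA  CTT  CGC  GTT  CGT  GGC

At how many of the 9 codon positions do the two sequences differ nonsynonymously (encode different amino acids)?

Codon 1: GCC Ala / GCT Ala — synonymous.
Codon 2: GGG Gly / GGG Gly — identical.
Codon 3: CGG Arg / GGT Gly — nonsynonymous.
Codon 4: GTA Val / TTA Leu — nonsynonymous.
Codon 5: TTG Leu / CTT Leu — synonymous.
Codon 6: CGC Arg / CGC Arg — identical.
Codon 7: ACG Thr / GTT Val — nonsynonymous.
Codon 8: CGT Arg / CGT Arg — identical.
Codon 9: CAA Gln / GGC Gly — nonsynonymous.
Nonsynonymous differences: 4.

4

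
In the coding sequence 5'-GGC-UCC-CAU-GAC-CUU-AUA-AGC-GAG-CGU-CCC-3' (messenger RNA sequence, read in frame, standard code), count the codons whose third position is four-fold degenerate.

5

Codon 1 GGC (Gly): third position 4-fold.
Codon 2 UCC (Ser): third position 4-fold.
Codon 3 CAU (His): third position 2-fold.
Codon 4 GAC (Asp): third position 2-fold.
Codon 5 CUU (Leu): third position 4-fold.
Codon 6 AUA (Ile): third position 3-fold.
Codon 7 AGC (Ser): third position 2-fold.
Codon 8 GAG (Glu): third position 2-fold.
Codon 9 CGU (Arg): third position 4-fold.
Codon 10 CCC (Pro): third position 4-fold.
Four-fold degenerate third positions: 5.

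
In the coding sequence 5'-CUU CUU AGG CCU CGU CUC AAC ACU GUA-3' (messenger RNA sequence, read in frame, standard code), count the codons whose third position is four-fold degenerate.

Codon 1 CUU (Leu): third position 4-fold.
Codon 2 CUU (Leu): third position 4-fold.
Codon 3 AGG (Arg): third position 2-fold.
Codon 4 CCU (Pro): third position 4-fold.
Codon 5 CGU (Arg): third position 4-fold.
Codon 6 CUC (Leu): third position 4-fold.
Codon 7 AAC (Asn): third position 2-fold.
Codon 8 ACU (Thr): third position 4-fold.
Codon 9 GUA (Val): third position 4-fold.
Four-fold degenerate third positions: 7.

7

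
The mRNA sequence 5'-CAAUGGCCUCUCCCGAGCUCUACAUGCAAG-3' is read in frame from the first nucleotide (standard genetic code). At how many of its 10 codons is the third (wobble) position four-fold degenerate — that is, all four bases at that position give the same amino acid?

Codon 1 CAA (Gln): third position 2-fold.
Codon 2 UGG (Trp): third position 1-fold.
Codon 3 CCU (Pro): third position 4-fold.
Codon 4 CUC (Leu): third position 4-fold.
Codon 5 CCG (Pro): third position 4-fold.
Codon 6 AGC (Ser): third position 2-fold.
Codon 7 UCU (Ser): third position 4-fold.
Codon 8 ACA (Thr): third position 4-fold.
Codon 9 UGC (Cys): third position 2-fold.
Codon 10 AAG (Lys): third position 2-fold.
Four-fold degenerate third positions: 5.

5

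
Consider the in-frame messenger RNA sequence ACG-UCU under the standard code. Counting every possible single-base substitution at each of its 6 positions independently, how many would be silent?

Codon 1 (ACG, Thr): 3 synonymous substitutions.
Codon 2 (UCU, Ser): 3 synonymous substitutions.
Total: 3 + 3 = 6.

6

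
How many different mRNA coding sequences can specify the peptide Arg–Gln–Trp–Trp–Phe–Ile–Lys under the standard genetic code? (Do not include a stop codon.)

Arg: 6 codons.
Gln: 2 codons.
Trp: 1 codon.
Trp: 1 codon.
Phe: 2 codons.
Ile: 3 codons.
Lys: 2 codons.
6 × 2 × 1 × 1 × 2 × 3 × 2 = 144.

144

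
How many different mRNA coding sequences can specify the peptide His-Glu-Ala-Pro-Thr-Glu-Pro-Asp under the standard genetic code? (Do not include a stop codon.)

4096

His: 2 codons.
Glu: 2 codons.
Ala: 4 codons.
Pro: 4 codons.
Thr: 4 codons.
Glu: 2 codons.
Pro: 4 codons.
Asp: 2 codons.
2 × 2 × 4 × 4 × 4 × 2 × 4 × 2 = 4096.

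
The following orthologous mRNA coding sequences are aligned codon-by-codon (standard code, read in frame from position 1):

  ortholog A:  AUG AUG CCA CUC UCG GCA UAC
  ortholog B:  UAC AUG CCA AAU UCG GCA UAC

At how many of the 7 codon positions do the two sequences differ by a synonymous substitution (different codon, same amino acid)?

0

Codon 1: AUG Met / UAC Tyr — nonsynonymous.
Codon 2: AUG Met / AUG Met — identical.
Codon 3: CCA Pro / CCA Pro — identical.
Codon 4: CUC Leu / AAU Asn — nonsynonymous.
Codon 5: UCG Ser / UCG Ser — identical.
Codon 6: GCA Ala / GCA Ala — identical.
Codon 7: UAC Tyr / UAC Tyr — identical.
Synonymous differences: 0.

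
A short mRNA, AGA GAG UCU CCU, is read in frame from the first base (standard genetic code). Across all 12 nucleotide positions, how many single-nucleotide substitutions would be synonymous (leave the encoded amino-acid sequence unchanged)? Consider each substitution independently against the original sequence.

9

Codon 1 (AGA, Arg): 2 synonymous substitutions.
Codon 2 (GAG, Glu): 1 synonymous substitution.
Codon 3 (UCU, Ser): 3 synonymous substitutions.
Codon 4 (CCU, Pro): 3 synonymous substitutions.
Total: 2 + 1 + 3 + 3 = 9.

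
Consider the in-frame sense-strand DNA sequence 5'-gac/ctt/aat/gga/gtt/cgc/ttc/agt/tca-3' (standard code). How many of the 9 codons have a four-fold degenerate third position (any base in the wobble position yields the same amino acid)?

5

Codon 1 GAC (Asp): third position 2-fold.
Codon 2 CTT (Leu): third position 4-fold.
Codon 3 AAT (Asn): third position 2-fold.
Codon 4 GGA (Gly): third position 4-fold.
Codon 5 GTT (Val): third position 4-fold.
Codon 6 CGC (Arg): third position 4-fold.
Codon 7 TTC (Phe): third position 2-fold.
Codon 8 AGT (Ser): third position 2-fold.
Codon 9 TCA (Ser): third position 4-fold.
Four-fold degenerate third positions: 5.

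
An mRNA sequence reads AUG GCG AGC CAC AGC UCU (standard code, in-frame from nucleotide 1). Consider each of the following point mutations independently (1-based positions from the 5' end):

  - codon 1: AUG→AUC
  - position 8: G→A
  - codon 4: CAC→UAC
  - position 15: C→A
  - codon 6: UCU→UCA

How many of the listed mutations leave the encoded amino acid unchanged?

Codon 1: AUG (Met) → AUC (Ile) — missense.
Codon 3: AGC (Ser) → AAC (Asn) — missense.
Codon 4: CAC (His) → UAC (Tyr) — missense.
Codon 5: AGC (Ser) → AGA (Arg) — missense.
Codon 6: UCU (Ser) → UCA (Ser) — synonymous.
Synonymous: 1 of 5.

1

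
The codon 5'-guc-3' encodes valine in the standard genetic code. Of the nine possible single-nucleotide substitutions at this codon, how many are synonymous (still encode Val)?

3

Position 1: none → 0 synonymous.
Position 2: none → 0 synonymous.
Position 3: GUU, GUA, GUG → 3 synonymous.
Total: 0 + 0 + 3 = 3.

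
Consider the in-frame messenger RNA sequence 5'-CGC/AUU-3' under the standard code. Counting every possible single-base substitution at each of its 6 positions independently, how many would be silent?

Codon 1 (CGC, Arg): 3 synonymous substitutions.
Codon 2 (AUU, Ile): 2 synonymous substitutions.
Total: 3 + 2 = 5.

5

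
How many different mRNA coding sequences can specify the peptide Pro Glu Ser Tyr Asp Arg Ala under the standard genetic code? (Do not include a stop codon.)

Pro: 4 codons.
Glu: 2 codons.
Ser: 6 codons.
Tyr: 2 codons.
Asp: 2 codons.
Arg: 6 codons.
Ala: 4 codons.
4 × 2 × 6 × 2 × 2 × 6 × 4 = 4608.

4608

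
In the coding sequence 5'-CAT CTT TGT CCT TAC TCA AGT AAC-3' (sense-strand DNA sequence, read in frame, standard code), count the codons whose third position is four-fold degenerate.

Codon 1 CAT (His): third position 2-fold.
Codon 2 CTT (Leu): third position 4-fold.
Codon 3 TGT (Cys): third position 2-fold.
Codon 4 CCT (Pro): third position 4-fold.
Codon 5 TAC (Tyr): third position 2-fold.
Codon 6 TCA (Ser): third position 4-fold.
Codon 7 AGT (Ser): third position 2-fold.
Codon 8 AAC (Asn): third position 2-fold.
Four-fold degenerate third positions: 3.

3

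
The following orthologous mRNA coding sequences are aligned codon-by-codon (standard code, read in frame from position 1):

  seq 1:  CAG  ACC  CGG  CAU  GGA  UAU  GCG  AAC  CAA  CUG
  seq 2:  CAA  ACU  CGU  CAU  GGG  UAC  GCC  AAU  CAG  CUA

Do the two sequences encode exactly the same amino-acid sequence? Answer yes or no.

yes

Codon 1: CAG Gln / CAA Gln — synonymous.
Codon 2: ACC Thr / ACU Thr — synonymous.
Codon 3: CGG Arg / CGU Arg — synonymous.
Codon 4: CAU His / CAU His — identical.
Codon 5: GGA Gly / GGG Gly — synonymous.
Codon 6: UAU Tyr / UAC Tyr — synonymous.
Codon 7: GCG Ala / GCC Ala — synonymous.
Codon 8: AAC Asn / AAU Asn — synonymous.
Codon 9: CAA Gln / CAG Gln — synonymous.
Codon 10: CUG Leu / CUA Leu — synonymous.
Nonsynonymous differences: 0 → same protein.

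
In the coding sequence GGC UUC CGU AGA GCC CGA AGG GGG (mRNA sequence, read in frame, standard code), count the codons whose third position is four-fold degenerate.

5

Codon 1 GGC (Gly): third position 4-fold.
Codon 2 UUC (Phe): third position 2-fold.
Codon 3 CGU (Arg): third position 4-fold.
Codon 4 AGA (Arg): third position 2-fold.
Codon 5 GCC (Ala): third position 4-fold.
Codon 6 CGA (Arg): third position 4-fold.
Codon 7 AGG (Arg): third position 2-fold.
Codon 8 GGG (Gly): third position 4-fold.
Four-fold degenerate third positions: 5.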